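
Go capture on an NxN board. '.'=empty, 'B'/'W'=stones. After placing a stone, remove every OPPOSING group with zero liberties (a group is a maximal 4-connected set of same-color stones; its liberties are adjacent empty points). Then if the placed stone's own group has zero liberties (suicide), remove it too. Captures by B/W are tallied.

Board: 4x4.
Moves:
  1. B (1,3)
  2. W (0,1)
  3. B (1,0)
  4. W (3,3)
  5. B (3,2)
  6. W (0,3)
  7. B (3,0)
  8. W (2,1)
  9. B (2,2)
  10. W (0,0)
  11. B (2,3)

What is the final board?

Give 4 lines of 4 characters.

Answer: WW.W
B..B
.WBB
B.B.

Derivation:
Move 1: B@(1,3) -> caps B=0 W=0
Move 2: W@(0,1) -> caps B=0 W=0
Move 3: B@(1,0) -> caps B=0 W=0
Move 4: W@(3,3) -> caps B=0 W=0
Move 5: B@(3,2) -> caps B=0 W=0
Move 6: W@(0,3) -> caps B=0 W=0
Move 7: B@(3,0) -> caps B=0 W=0
Move 8: W@(2,1) -> caps B=0 W=0
Move 9: B@(2,2) -> caps B=0 W=0
Move 10: W@(0,0) -> caps B=0 W=0
Move 11: B@(2,3) -> caps B=1 W=0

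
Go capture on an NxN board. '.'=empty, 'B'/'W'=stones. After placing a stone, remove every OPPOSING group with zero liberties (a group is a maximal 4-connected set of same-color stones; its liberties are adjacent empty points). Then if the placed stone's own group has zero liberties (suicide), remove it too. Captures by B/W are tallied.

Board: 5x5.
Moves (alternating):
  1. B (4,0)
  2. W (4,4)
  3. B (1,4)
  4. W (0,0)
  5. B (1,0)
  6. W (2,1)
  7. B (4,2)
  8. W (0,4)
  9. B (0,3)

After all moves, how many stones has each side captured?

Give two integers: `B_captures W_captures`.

Answer: 1 0

Derivation:
Move 1: B@(4,0) -> caps B=0 W=0
Move 2: W@(4,4) -> caps B=0 W=0
Move 3: B@(1,4) -> caps B=0 W=0
Move 4: W@(0,0) -> caps B=0 W=0
Move 5: B@(1,0) -> caps B=0 W=0
Move 6: W@(2,1) -> caps B=0 W=0
Move 7: B@(4,2) -> caps B=0 W=0
Move 8: W@(0,4) -> caps B=0 W=0
Move 9: B@(0,3) -> caps B=1 W=0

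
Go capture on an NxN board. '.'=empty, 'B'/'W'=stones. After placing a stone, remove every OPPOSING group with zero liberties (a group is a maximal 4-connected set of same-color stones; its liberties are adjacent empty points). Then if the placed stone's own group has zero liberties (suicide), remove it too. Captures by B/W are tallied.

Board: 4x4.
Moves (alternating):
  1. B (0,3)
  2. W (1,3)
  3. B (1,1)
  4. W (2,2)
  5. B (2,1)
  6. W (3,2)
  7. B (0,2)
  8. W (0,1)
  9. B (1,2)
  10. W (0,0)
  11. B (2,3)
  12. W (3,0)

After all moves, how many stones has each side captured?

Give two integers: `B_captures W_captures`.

Answer: 1 0

Derivation:
Move 1: B@(0,3) -> caps B=0 W=0
Move 2: W@(1,3) -> caps B=0 W=0
Move 3: B@(1,1) -> caps B=0 W=0
Move 4: W@(2,2) -> caps B=0 W=0
Move 5: B@(2,1) -> caps B=0 W=0
Move 6: W@(3,2) -> caps B=0 W=0
Move 7: B@(0,2) -> caps B=0 W=0
Move 8: W@(0,1) -> caps B=0 W=0
Move 9: B@(1,2) -> caps B=0 W=0
Move 10: W@(0,0) -> caps B=0 W=0
Move 11: B@(2,3) -> caps B=1 W=0
Move 12: W@(3,0) -> caps B=1 W=0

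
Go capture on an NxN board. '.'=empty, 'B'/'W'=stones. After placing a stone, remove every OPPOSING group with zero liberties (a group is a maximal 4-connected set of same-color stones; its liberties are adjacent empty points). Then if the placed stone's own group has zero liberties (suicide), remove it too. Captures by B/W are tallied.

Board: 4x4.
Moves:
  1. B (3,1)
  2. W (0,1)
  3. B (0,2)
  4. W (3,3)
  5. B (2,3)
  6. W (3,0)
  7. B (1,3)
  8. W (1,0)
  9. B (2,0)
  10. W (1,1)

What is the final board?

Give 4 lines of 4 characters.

Move 1: B@(3,1) -> caps B=0 W=0
Move 2: W@(0,1) -> caps B=0 W=0
Move 3: B@(0,2) -> caps B=0 W=0
Move 4: W@(3,3) -> caps B=0 W=0
Move 5: B@(2,3) -> caps B=0 W=0
Move 6: W@(3,0) -> caps B=0 W=0
Move 7: B@(1,3) -> caps B=0 W=0
Move 8: W@(1,0) -> caps B=0 W=0
Move 9: B@(2,0) -> caps B=1 W=0
Move 10: W@(1,1) -> caps B=1 W=0

Answer: .WB.
WW.B
B..B
.B.W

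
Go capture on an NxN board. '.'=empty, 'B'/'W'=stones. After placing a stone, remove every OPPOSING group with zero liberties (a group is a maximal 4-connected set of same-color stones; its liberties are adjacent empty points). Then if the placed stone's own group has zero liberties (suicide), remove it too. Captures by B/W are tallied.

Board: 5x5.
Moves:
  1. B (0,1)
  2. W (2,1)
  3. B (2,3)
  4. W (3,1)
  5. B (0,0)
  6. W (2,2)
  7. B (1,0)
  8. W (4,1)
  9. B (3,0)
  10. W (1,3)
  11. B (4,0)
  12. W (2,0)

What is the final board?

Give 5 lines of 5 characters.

Answer: BB...
B..W.
WWWB.
.W...
.W...

Derivation:
Move 1: B@(0,1) -> caps B=0 W=0
Move 2: W@(2,1) -> caps B=0 W=0
Move 3: B@(2,3) -> caps B=0 W=0
Move 4: W@(3,1) -> caps B=0 W=0
Move 5: B@(0,0) -> caps B=0 W=0
Move 6: W@(2,2) -> caps B=0 W=0
Move 7: B@(1,0) -> caps B=0 W=0
Move 8: W@(4,1) -> caps B=0 W=0
Move 9: B@(3,0) -> caps B=0 W=0
Move 10: W@(1,3) -> caps B=0 W=0
Move 11: B@(4,0) -> caps B=0 W=0
Move 12: W@(2,0) -> caps B=0 W=2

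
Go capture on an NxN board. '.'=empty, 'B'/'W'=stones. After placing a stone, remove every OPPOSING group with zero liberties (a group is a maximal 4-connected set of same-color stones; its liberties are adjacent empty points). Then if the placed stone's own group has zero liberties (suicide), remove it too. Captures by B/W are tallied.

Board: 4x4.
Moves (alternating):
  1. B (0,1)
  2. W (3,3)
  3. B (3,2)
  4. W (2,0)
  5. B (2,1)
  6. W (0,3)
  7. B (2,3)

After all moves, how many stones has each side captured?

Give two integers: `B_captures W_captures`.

Move 1: B@(0,1) -> caps B=0 W=0
Move 2: W@(3,3) -> caps B=0 W=0
Move 3: B@(3,2) -> caps B=0 W=0
Move 4: W@(2,0) -> caps B=0 W=0
Move 5: B@(2,1) -> caps B=0 W=0
Move 6: W@(0,3) -> caps B=0 W=0
Move 7: B@(2,3) -> caps B=1 W=0

Answer: 1 0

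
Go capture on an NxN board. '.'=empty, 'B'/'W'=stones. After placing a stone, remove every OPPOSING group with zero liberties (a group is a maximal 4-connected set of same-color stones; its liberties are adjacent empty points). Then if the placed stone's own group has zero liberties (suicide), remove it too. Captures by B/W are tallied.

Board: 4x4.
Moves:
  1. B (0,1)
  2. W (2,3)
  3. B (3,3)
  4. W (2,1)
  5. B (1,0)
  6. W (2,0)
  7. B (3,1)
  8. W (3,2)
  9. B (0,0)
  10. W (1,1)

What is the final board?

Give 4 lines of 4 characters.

Answer: BB..
BW..
WW.W
.BW.

Derivation:
Move 1: B@(0,1) -> caps B=0 W=0
Move 2: W@(2,3) -> caps B=0 W=0
Move 3: B@(3,3) -> caps B=0 W=0
Move 4: W@(2,1) -> caps B=0 W=0
Move 5: B@(1,0) -> caps B=0 W=0
Move 6: W@(2,0) -> caps B=0 W=0
Move 7: B@(3,1) -> caps B=0 W=0
Move 8: W@(3,2) -> caps B=0 W=1
Move 9: B@(0,0) -> caps B=0 W=1
Move 10: W@(1,1) -> caps B=0 W=1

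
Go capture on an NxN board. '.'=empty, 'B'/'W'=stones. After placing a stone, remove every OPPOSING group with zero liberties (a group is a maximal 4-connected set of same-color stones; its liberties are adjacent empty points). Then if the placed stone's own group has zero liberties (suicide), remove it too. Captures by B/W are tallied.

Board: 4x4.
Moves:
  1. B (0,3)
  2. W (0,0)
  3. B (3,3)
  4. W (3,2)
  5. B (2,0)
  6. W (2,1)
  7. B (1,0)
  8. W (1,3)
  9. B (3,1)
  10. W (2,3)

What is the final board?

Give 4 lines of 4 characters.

Move 1: B@(0,3) -> caps B=0 W=0
Move 2: W@(0,0) -> caps B=0 W=0
Move 3: B@(3,3) -> caps B=0 W=0
Move 4: W@(3,2) -> caps B=0 W=0
Move 5: B@(2,0) -> caps B=0 W=0
Move 6: W@(2,1) -> caps B=0 W=0
Move 7: B@(1,0) -> caps B=0 W=0
Move 8: W@(1,3) -> caps B=0 W=0
Move 9: B@(3,1) -> caps B=0 W=0
Move 10: W@(2,3) -> caps B=0 W=1

Answer: W..B
B..W
BW.W
.BW.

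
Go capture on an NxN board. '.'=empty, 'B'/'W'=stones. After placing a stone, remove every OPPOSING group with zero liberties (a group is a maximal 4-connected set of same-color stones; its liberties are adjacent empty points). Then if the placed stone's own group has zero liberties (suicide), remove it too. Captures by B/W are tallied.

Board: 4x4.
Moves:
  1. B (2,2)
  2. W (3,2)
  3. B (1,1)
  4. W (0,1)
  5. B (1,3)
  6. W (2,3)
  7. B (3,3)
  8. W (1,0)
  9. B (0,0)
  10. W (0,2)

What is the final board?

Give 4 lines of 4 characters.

Move 1: B@(2,2) -> caps B=0 W=0
Move 2: W@(3,2) -> caps B=0 W=0
Move 3: B@(1,1) -> caps B=0 W=0
Move 4: W@(0,1) -> caps B=0 W=0
Move 5: B@(1,3) -> caps B=0 W=0
Move 6: W@(2,3) -> caps B=0 W=0
Move 7: B@(3,3) -> caps B=1 W=0
Move 8: W@(1,0) -> caps B=1 W=0
Move 9: B@(0,0) -> caps B=1 W=0
Move 10: W@(0,2) -> caps B=1 W=0

Answer: .WW.
WB.B
..B.
..WB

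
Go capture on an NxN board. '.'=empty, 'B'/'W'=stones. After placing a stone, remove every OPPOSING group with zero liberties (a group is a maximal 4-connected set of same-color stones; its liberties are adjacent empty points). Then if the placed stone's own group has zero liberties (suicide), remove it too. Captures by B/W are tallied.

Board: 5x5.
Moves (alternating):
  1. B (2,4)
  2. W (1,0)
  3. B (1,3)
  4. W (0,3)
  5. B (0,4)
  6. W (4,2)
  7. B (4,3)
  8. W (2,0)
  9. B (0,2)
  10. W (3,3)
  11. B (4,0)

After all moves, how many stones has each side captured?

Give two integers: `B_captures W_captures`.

Answer: 1 0

Derivation:
Move 1: B@(2,4) -> caps B=0 W=0
Move 2: W@(1,0) -> caps B=0 W=0
Move 3: B@(1,3) -> caps B=0 W=0
Move 4: W@(0,3) -> caps B=0 W=0
Move 5: B@(0,4) -> caps B=0 W=0
Move 6: W@(4,2) -> caps B=0 W=0
Move 7: B@(4,3) -> caps B=0 W=0
Move 8: W@(2,0) -> caps B=0 W=0
Move 9: B@(0,2) -> caps B=1 W=0
Move 10: W@(3,3) -> caps B=1 W=0
Move 11: B@(4,0) -> caps B=1 W=0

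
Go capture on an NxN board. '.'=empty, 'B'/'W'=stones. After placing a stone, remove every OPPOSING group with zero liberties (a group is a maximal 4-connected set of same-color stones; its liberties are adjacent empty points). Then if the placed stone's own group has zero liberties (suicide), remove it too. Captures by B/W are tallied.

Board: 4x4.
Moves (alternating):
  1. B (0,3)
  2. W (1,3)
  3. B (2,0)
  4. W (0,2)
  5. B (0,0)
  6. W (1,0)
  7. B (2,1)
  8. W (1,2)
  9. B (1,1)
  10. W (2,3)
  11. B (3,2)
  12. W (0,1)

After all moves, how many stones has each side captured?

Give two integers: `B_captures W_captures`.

Answer: 1 1

Derivation:
Move 1: B@(0,3) -> caps B=0 W=0
Move 2: W@(1,3) -> caps B=0 W=0
Move 3: B@(2,0) -> caps B=0 W=0
Move 4: W@(0,2) -> caps B=0 W=1
Move 5: B@(0,0) -> caps B=0 W=1
Move 6: W@(1,0) -> caps B=0 W=1
Move 7: B@(2,1) -> caps B=0 W=1
Move 8: W@(1,2) -> caps B=0 W=1
Move 9: B@(1,1) -> caps B=1 W=1
Move 10: W@(2,3) -> caps B=1 W=1
Move 11: B@(3,2) -> caps B=1 W=1
Move 12: W@(0,1) -> caps B=1 W=1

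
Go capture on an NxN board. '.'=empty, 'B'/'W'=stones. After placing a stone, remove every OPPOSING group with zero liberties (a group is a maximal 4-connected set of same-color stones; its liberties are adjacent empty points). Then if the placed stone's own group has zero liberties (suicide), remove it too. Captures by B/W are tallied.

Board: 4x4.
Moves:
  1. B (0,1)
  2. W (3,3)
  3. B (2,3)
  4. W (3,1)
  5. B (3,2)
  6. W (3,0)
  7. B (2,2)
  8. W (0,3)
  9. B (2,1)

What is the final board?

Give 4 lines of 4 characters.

Answer: .B.W
....
.BBB
WWB.

Derivation:
Move 1: B@(0,1) -> caps B=0 W=0
Move 2: W@(3,3) -> caps B=0 W=0
Move 3: B@(2,3) -> caps B=0 W=0
Move 4: W@(3,1) -> caps B=0 W=0
Move 5: B@(3,2) -> caps B=1 W=0
Move 6: W@(3,0) -> caps B=1 W=0
Move 7: B@(2,2) -> caps B=1 W=0
Move 8: W@(0,3) -> caps B=1 W=0
Move 9: B@(2,1) -> caps B=1 W=0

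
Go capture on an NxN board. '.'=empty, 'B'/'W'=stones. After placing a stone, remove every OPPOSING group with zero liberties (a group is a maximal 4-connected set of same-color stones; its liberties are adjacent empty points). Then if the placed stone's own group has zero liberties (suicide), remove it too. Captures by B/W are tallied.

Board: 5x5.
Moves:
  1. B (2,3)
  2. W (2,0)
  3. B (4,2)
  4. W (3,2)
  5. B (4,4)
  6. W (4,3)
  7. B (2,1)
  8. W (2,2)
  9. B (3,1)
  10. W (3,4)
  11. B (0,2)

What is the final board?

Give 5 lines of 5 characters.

Answer: ..B..
.....
WBWB.
.BW.W
..BW.

Derivation:
Move 1: B@(2,3) -> caps B=0 W=0
Move 2: W@(2,0) -> caps B=0 W=0
Move 3: B@(4,2) -> caps B=0 W=0
Move 4: W@(3,2) -> caps B=0 W=0
Move 5: B@(4,4) -> caps B=0 W=0
Move 6: W@(4,3) -> caps B=0 W=0
Move 7: B@(2,1) -> caps B=0 W=0
Move 8: W@(2,2) -> caps B=0 W=0
Move 9: B@(3,1) -> caps B=0 W=0
Move 10: W@(3,4) -> caps B=0 W=1
Move 11: B@(0,2) -> caps B=0 W=1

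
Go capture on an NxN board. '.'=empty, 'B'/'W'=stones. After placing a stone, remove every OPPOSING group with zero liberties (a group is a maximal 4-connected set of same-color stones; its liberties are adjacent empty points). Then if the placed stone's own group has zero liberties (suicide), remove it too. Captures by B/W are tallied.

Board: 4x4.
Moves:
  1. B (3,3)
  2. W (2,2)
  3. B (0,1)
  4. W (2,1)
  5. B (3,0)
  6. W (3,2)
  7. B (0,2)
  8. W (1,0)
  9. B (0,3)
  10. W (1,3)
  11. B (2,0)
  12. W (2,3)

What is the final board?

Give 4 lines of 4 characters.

Answer: .BBB
W..W
BWWW
B.W.

Derivation:
Move 1: B@(3,3) -> caps B=0 W=0
Move 2: W@(2,2) -> caps B=0 W=0
Move 3: B@(0,1) -> caps B=0 W=0
Move 4: W@(2,1) -> caps B=0 W=0
Move 5: B@(3,0) -> caps B=0 W=0
Move 6: W@(3,2) -> caps B=0 W=0
Move 7: B@(0,2) -> caps B=0 W=0
Move 8: W@(1,0) -> caps B=0 W=0
Move 9: B@(0,3) -> caps B=0 W=0
Move 10: W@(1,3) -> caps B=0 W=0
Move 11: B@(2,0) -> caps B=0 W=0
Move 12: W@(2,3) -> caps B=0 W=1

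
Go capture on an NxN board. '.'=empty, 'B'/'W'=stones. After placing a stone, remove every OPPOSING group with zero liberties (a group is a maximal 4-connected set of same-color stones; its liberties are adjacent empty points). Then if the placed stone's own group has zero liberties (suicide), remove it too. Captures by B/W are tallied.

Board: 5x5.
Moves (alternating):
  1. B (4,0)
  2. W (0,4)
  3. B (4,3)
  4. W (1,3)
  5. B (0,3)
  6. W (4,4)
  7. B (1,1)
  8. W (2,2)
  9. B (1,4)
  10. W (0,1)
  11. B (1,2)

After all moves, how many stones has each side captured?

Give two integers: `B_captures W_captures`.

Answer: 1 0

Derivation:
Move 1: B@(4,0) -> caps B=0 W=0
Move 2: W@(0,4) -> caps B=0 W=0
Move 3: B@(4,3) -> caps B=0 W=0
Move 4: W@(1,3) -> caps B=0 W=0
Move 5: B@(0,3) -> caps B=0 W=0
Move 6: W@(4,4) -> caps B=0 W=0
Move 7: B@(1,1) -> caps B=0 W=0
Move 8: W@(2,2) -> caps B=0 W=0
Move 9: B@(1,4) -> caps B=1 W=0
Move 10: W@(0,1) -> caps B=1 W=0
Move 11: B@(1,2) -> caps B=1 W=0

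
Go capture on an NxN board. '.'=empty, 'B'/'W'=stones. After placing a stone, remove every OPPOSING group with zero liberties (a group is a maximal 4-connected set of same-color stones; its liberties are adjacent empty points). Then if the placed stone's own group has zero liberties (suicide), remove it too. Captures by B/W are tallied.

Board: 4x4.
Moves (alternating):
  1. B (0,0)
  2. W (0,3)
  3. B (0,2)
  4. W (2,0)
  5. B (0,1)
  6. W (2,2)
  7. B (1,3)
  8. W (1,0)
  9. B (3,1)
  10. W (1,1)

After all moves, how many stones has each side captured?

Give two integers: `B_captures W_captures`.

Answer: 1 0

Derivation:
Move 1: B@(0,0) -> caps B=0 W=0
Move 2: W@(0,3) -> caps B=0 W=0
Move 3: B@(0,2) -> caps B=0 W=0
Move 4: W@(2,0) -> caps B=0 W=0
Move 5: B@(0,1) -> caps B=0 W=0
Move 6: W@(2,2) -> caps B=0 W=0
Move 7: B@(1,3) -> caps B=1 W=0
Move 8: W@(1,0) -> caps B=1 W=0
Move 9: B@(3,1) -> caps B=1 W=0
Move 10: W@(1,1) -> caps B=1 W=0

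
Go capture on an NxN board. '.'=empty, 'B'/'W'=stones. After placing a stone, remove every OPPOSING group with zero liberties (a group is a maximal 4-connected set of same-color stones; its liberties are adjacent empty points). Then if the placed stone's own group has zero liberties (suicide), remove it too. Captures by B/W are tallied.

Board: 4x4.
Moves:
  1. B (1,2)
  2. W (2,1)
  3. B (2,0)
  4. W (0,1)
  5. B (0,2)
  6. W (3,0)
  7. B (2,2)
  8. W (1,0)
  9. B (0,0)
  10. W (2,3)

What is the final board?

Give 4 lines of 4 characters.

Move 1: B@(1,2) -> caps B=0 W=0
Move 2: W@(2,1) -> caps B=0 W=0
Move 3: B@(2,0) -> caps B=0 W=0
Move 4: W@(0,1) -> caps B=0 W=0
Move 5: B@(0,2) -> caps B=0 W=0
Move 6: W@(3,0) -> caps B=0 W=0
Move 7: B@(2,2) -> caps B=0 W=0
Move 8: W@(1,0) -> caps B=0 W=1
Move 9: B@(0,0) -> caps B=0 W=1
Move 10: W@(2,3) -> caps B=0 W=1

Answer: .WB.
W.B.
.WBW
W...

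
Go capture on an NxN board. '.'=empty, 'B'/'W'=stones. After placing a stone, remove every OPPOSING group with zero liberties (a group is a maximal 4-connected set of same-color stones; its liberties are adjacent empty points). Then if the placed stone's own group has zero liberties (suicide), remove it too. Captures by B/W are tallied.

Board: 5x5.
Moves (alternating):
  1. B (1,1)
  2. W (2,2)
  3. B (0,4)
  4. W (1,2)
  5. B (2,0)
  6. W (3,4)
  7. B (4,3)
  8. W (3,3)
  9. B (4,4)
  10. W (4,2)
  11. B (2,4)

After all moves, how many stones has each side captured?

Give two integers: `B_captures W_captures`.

Answer: 0 2

Derivation:
Move 1: B@(1,1) -> caps B=0 W=0
Move 2: W@(2,2) -> caps B=0 W=0
Move 3: B@(0,4) -> caps B=0 W=0
Move 4: W@(1,2) -> caps B=0 W=0
Move 5: B@(2,0) -> caps B=0 W=0
Move 6: W@(3,4) -> caps B=0 W=0
Move 7: B@(4,3) -> caps B=0 W=0
Move 8: W@(3,3) -> caps B=0 W=0
Move 9: B@(4,4) -> caps B=0 W=0
Move 10: W@(4,2) -> caps B=0 W=2
Move 11: B@(2,4) -> caps B=0 W=2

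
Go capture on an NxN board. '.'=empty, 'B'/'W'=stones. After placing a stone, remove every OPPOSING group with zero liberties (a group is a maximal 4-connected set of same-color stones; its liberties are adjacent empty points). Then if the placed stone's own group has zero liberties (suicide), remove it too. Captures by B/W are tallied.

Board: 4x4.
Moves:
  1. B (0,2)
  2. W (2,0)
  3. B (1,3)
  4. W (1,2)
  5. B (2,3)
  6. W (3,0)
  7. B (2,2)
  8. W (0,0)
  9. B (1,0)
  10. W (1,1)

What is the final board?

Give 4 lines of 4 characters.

Answer: W.B.
.WWB
W.BB
W...

Derivation:
Move 1: B@(0,2) -> caps B=0 W=0
Move 2: W@(2,0) -> caps B=0 W=0
Move 3: B@(1,3) -> caps B=0 W=0
Move 4: W@(1,2) -> caps B=0 W=0
Move 5: B@(2,3) -> caps B=0 W=0
Move 6: W@(3,0) -> caps B=0 W=0
Move 7: B@(2,2) -> caps B=0 W=0
Move 8: W@(0,0) -> caps B=0 W=0
Move 9: B@(1,0) -> caps B=0 W=0
Move 10: W@(1,1) -> caps B=0 W=1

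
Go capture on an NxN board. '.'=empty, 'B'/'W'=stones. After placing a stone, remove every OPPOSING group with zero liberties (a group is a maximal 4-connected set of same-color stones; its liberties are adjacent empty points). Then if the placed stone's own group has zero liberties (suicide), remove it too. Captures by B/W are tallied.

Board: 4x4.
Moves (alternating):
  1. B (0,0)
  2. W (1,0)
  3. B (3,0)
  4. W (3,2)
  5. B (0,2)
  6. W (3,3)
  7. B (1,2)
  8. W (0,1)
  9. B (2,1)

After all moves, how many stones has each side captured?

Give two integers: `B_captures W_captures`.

Move 1: B@(0,0) -> caps B=0 W=0
Move 2: W@(1,0) -> caps B=0 W=0
Move 3: B@(3,0) -> caps B=0 W=0
Move 4: W@(3,2) -> caps B=0 W=0
Move 5: B@(0,2) -> caps B=0 W=0
Move 6: W@(3,3) -> caps B=0 W=0
Move 7: B@(1,2) -> caps B=0 W=0
Move 8: W@(0,1) -> caps B=0 W=1
Move 9: B@(2,1) -> caps B=0 W=1

Answer: 0 1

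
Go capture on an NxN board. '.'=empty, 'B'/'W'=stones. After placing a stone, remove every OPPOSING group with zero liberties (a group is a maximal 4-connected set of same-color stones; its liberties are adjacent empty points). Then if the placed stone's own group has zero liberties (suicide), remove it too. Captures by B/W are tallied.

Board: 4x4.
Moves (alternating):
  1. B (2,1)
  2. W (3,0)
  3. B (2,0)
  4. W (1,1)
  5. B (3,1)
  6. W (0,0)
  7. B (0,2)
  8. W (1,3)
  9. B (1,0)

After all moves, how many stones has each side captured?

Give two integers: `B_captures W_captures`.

Move 1: B@(2,1) -> caps B=0 W=0
Move 2: W@(3,0) -> caps B=0 W=0
Move 3: B@(2,0) -> caps B=0 W=0
Move 4: W@(1,1) -> caps B=0 W=0
Move 5: B@(3,1) -> caps B=1 W=0
Move 6: W@(0,0) -> caps B=1 W=0
Move 7: B@(0,2) -> caps B=1 W=0
Move 8: W@(1,3) -> caps B=1 W=0
Move 9: B@(1,0) -> caps B=1 W=0

Answer: 1 0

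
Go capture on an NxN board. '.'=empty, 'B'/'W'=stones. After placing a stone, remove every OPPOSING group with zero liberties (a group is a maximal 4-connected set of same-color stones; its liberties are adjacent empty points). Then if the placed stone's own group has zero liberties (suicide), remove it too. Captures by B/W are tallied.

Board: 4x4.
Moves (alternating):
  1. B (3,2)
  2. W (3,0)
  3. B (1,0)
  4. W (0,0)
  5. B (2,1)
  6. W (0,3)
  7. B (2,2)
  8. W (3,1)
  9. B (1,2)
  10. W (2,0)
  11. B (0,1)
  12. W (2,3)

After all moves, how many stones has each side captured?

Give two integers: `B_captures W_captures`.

Answer: 1 0

Derivation:
Move 1: B@(3,2) -> caps B=0 W=0
Move 2: W@(3,0) -> caps B=0 W=0
Move 3: B@(1,0) -> caps B=0 W=0
Move 4: W@(0,0) -> caps B=0 W=0
Move 5: B@(2,1) -> caps B=0 W=0
Move 6: W@(0,3) -> caps B=0 W=0
Move 7: B@(2,2) -> caps B=0 W=0
Move 8: W@(3,1) -> caps B=0 W=0
Move 9: B@(1,2) -> caps B=0 W=0
Move 10: W@(2,0) -> caps B=0 W=0
Move 11: B@(0,1) -> caps B=1 W=0
Move 12: W@(2,3) -> caps B=1 W=0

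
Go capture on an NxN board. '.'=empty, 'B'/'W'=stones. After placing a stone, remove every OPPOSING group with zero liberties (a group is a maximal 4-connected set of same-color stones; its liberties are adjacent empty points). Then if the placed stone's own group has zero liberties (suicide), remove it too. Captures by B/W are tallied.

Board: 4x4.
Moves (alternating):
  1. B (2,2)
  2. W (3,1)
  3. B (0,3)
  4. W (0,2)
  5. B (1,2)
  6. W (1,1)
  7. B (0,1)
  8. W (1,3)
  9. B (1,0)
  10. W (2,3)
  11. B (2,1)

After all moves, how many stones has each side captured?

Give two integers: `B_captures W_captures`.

Move 1: B@(2,2) -> caps B=0 W=0
Move 2: W@(3,1) -> caps B=0 W=0
Move 3: B@(0,3) -> caps B=0 W=0
Move 4: W@(0,2) -> caps B=0 W=0
Move 5: B@(1,2) -> caps B=0 W=0
Move 6: W@(1,1) -> caps B=0 W=0
Move 7: B@(0,1) -> caps B=1 W=0
Move 8: W@(1,3) -> caps B=1 W=0
Move 9: B@(1,0) -> caps B=1 W=0
Move 10: W@(2,3) -> caps B=1 W=0
Move 11: B@(2,1) -> caps B=2 W=0

Answer: 2 0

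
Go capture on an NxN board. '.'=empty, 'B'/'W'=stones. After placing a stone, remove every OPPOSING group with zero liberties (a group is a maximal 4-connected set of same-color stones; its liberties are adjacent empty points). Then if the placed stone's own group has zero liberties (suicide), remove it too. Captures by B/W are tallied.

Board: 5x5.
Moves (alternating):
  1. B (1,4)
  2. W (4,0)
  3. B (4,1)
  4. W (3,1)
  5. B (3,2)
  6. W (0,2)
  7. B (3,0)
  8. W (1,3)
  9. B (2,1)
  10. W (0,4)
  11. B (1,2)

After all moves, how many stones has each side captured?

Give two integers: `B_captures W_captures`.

Answer: 2 0

Derivation:
Move 1: B@(1,4) -> caps B=0 W=0
Move 2: W@(4,0) -> caps B=0 W=0
Move 3: B@(4,1) -> caps B=0 W=0
Move 4: W@(3,1) -> caps B=0 W=0
Move 5: B@(3,2) -> caps B=0 W=0
Move 6: W@(0,2) -> caps B=0 W=0
Move 7: B@(3,0) -> caps B=1 W=0
Move 8: W@(1,3) -> caps B=1 W=0
Move 9: B@(2,1) -> caps B=2 W=0
Move 10: W@(0,4) -> caps B=2 W=0
Move 11: B@(1,2) -> caps B=2 W=0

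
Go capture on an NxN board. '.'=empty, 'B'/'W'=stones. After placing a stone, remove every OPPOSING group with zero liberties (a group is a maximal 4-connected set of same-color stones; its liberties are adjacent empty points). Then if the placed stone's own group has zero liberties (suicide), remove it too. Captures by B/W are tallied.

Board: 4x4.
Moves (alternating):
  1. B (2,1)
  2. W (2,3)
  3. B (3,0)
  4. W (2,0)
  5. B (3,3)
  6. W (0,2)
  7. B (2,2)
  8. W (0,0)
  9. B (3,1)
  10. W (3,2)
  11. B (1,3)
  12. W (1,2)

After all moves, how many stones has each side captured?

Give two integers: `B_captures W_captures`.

Move 1: B@(2,1) -> caps B=0 W=0
Move 2: W@(2,3) -> caps B=0 W=0
Move 3: B@(3,0) -> caps B=0 W=0
Move 4: W@(2,0) -> caps B=0 W=0
Move 5: B@(3,3) -> caps B=0 W=0
Move 6: W@(0,2) -> caps B=0 W=0
Move 7: B@(2,2) -> caps B=0 W=0
Move 8: W@(0,0) -> caps B=0 W=0
Move 9: B@(3,1) -> caps B=0 W=0
Move 10: W@(3,2) -> caps B=0 W=1
Move 11: B@(1,3) -> caps B=0 W=1
Move 12: W@(1,2) -> caps B=0 W=1

Answer: 0 1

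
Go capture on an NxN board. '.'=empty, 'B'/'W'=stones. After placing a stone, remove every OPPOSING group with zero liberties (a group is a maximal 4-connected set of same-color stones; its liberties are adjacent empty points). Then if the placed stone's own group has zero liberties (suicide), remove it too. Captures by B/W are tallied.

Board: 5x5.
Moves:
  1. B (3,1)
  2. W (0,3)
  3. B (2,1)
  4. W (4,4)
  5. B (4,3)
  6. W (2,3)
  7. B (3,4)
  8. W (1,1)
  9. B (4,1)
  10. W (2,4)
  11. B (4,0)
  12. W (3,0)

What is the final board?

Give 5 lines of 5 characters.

Move 1: B@(3,1) -> caps B=0 W=0
Move 2: W@(0,3) -> caps B=0 W=0
Move 3: B@(2,1) -> caps B=0 W=0
Move 4: W@(4,4) -> caps B=0 W=0
Move 5: B@(4,3) -> caps B=0 W=0
Move 6: W@(2,3) -> caps B=0 W=0
Move 7: B@(3,4) -> caps B=1 W=0
Move 8: W@(1,1) -> caps B=1 W=0
Move 9: B@(4,1) -> caps B=1 W=0
Move 10: W@(2,4) -> caps B=1 W=0
Move 11: B@(4,0) -> caps B=1 W=0
Move 12: W@(3,0) -> caps B=1 W=0

Answer: ...W.
.W...
.B.WW
WB..B
BB.B.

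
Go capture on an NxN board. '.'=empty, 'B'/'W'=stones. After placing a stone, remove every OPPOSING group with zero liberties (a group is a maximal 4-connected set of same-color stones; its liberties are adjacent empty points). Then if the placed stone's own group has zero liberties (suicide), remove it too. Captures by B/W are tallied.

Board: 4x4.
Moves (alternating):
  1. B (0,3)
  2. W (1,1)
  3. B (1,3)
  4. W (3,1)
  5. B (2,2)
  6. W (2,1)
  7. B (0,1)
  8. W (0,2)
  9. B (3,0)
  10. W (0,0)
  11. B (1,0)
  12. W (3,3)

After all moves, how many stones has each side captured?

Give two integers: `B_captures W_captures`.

Move 1: B@(0,3) -> caps B=0 W=0
Move 2: W@(1,1) -> caps B=0 W=0
Move 3: B@(1,3) -> caps B=0 W=0
Move 4: W@(3,1) -> caps B=0 W=0
Move 5: B@(2,2) -> caps B=0 W=0
Move 6: W@(2,1) -> caps B=0 W=0
Move 7: B@(0,1) -> caps B=0 W=0
Move 8: W@(0,2) -> caps B=0 W=0
Move 9: B@(3,0) -> caps B=0 W=0
Move 10: W@(0,0) -> caps B=0 W=1
Move 11: B@(1,0) -> caps B=0 W=1
Move 12: W@(3,3) -> caps B=0 W=1

Answer: 0 1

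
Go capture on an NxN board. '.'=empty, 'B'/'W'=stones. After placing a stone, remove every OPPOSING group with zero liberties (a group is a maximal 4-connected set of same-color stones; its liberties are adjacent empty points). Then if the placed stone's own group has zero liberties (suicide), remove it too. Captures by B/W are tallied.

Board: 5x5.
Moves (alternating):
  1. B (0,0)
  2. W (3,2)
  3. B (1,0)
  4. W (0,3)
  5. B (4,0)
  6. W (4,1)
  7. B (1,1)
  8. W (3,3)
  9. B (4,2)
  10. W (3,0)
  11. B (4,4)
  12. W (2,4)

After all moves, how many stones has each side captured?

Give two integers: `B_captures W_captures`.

Move 1: B@(0,0) -> caps B=0 W=0
Move 2: W@(3,2) -> caps B=0 W=0
Move 3: B@(1,0) -> caps B=0 W=0
Move 4: W@(0,3) -> caps B=0 W=0
Move 5: B@(4,0) -> caps B=0 W=0
Move 6: W@(4,1) -> caps B=0 W=0
Move 7: B@(1,1) -> caps B=0 W=0
Move 8: W@(3,3) -> caps B=0 W=0
Move 9: B@(4,2) -> caps B=0 W=0
Move 10: W@(3,0) -> caps B=0 W=1
Move 11: B@(4,4) -> caps B=0 W=1
Move 12: W@(2,4) -> caps B=0 W=1

Answer: 0 1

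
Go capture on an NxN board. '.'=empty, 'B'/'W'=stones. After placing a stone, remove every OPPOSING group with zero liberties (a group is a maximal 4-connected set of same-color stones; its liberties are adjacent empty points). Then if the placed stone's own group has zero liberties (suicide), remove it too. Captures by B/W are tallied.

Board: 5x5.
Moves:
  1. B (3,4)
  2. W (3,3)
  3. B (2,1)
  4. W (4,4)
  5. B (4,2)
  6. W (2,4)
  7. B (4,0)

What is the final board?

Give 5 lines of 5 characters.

Move 1: B@(3,4) -> caps B=0 W=0
Move 2: W@(3,3) -> caps B=0 W=0
Move 3: B@(2,1) -> caps B=0 W=0
Move 4: W@(4,4) -> caps B=0 W=0
Move 5: B@(4,2) -> caps B=0 W=0
Move 6: W@(2,4) -> caps B=0 W=1
Move 7: B@(4,0) -> caps B=0 W=1

Answer: .....
.....
.B..W
...W.
B.B.W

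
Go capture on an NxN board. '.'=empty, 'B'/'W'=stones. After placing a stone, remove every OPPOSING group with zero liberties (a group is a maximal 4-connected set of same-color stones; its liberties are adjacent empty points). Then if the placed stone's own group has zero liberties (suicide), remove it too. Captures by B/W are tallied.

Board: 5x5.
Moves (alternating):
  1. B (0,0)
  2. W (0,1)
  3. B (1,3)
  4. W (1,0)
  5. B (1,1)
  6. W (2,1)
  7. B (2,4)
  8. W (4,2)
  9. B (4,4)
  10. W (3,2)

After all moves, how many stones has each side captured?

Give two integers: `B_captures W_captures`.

Move 1: B@(0,0) -> caps B=0 W=0
Move 2: W@(0,1) -> caps B=0 W=0
Move 3: B@(1,3) -> caps B=0 W=0
Move 4: W@(1,0) -> caps B=0 W=1
Move 5: B@(1,1) -> caps B=0 W=1
Move 6: W@(2,1) -> caps B=0 W=1
Move 7: B@(2,4) -> caps B=0 W=1
Move 8: W@(4,2) -> caps B=0 W=1
Move 9: B@(4,4) -> caps B=0 W=1
Move 10: W@(3,2) -> caps B=0 W=1

Answer: 0 1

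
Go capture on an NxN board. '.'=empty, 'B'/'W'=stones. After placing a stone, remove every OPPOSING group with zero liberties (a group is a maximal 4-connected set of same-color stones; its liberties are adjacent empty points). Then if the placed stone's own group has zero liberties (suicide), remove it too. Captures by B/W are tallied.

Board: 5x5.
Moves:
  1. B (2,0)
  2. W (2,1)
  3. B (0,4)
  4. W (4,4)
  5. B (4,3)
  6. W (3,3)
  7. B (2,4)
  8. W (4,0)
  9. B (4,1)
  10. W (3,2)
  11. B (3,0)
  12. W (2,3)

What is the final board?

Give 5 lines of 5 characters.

Answer: ....B
.....
BW.WB
B.WW.
.B.BW

Derivation:
Move 1: B@(2,0) -> caps B=0 W=0
Move 2: W@(2,1) -> caps B=0 W=0
Move 3: B@(0,4) -> caps B=0 W=0
Move 4: W@(4,4) -> caps B=0 W=0
Move 5: B@(4,3) -> caps B=0 W=0
Move 6: W@(3,3) -> caps B=0 W=0
Move 7: B@(2,4) -> caps B=0 W=0
Move 8: W@(4,0) -> caps B=0 W=0
Move 9: B@(4,1) -> caps B=0 W=0
Move 10: W@(3,2) -> caps B=0 W=0
Move 11: B@(3,0) -> caps B=1 W=0
Move 12: W@(2,3) -> caps B=1 W=0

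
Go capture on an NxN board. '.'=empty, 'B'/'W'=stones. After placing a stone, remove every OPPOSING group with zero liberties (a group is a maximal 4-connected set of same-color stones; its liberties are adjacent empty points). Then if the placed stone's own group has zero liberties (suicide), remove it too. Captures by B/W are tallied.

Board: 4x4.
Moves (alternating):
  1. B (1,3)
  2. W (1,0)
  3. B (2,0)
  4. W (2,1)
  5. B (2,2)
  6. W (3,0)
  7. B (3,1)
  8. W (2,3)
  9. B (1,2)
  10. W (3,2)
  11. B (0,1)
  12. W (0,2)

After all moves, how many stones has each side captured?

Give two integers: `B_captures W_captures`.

Move 1: B@(1,3) -> caps B=0 W=0
Move 2: W@(1,0) -> caps B=0 W=0
Move 3: B@(2,0) -> caps B=0 W=0
Move 4: W@(2,1) -> caps B=0 W=0
Move 5: B@(2,2) -> caps B=0 W=0
Move 6: W@(3,0) -> caps B=0 W=1
Move 7: B@(3,1) -> caps B=0 W=1
Move 8: W@(2,3) -> caps B=0 W=1
Move 9: B@(1,2) -> caps B=0 W=1
Move 10: W@(3,2) -> caps B=0 W=2
Move 11: B@(0,1) -> caps B=0 W=2
Move 12: W@(0,2) -> caps B=0 W=2

Answer: 0 2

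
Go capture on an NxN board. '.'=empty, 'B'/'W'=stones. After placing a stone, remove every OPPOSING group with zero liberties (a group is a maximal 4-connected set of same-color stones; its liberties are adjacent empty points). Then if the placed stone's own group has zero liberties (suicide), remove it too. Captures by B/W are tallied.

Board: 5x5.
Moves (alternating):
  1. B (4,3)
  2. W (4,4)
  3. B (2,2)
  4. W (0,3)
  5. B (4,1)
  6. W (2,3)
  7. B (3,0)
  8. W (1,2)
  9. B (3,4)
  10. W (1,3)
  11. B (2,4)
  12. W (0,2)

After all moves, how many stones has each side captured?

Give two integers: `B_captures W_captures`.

Move 1: B@(4,3) -> caps B=0 W=0
Move 2: W@(4,4) -> caps B=0 W=0
Move 3: B@(2,2) -> caps B=0 W=0
Move 4: W@(0,3) -> caps B=0 W=0
Move 5: B@(4,1) -> caps B=0 W=0
Move 6: W@(2,3) -> caps B=0 W=0
Move 7: B@(3,0) -> caps B=0 W=0
Move 8: W@(1,2) -> caps B=0 W=0
Move 9: B@(3,4) -> caps B=1 W=0
Move 10: W@(1,3) -> caps B=1 W=0
Move 11: B@(2,4) -> caps B=1 W=0
Move 12: W@(0,2) -> caps B=1 W=0

Answer: 1 0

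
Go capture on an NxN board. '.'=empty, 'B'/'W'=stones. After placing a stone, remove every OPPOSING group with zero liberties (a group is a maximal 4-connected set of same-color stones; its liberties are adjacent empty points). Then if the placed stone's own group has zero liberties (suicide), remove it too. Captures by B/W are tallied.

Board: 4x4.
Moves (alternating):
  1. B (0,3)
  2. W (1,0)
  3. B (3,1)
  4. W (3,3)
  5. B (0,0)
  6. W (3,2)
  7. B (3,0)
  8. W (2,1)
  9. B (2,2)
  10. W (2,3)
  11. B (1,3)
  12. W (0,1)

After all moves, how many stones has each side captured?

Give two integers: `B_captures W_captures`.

Move 1: B@(0,3) -> caps B=0 W=0
Move 2: W@(1,0) -> caps B=0 W=0
Move 3: B@(3,1) -> caps B=0 W=0
Move 4: W@(3,3) -> caps B=0 W=0
Move 5: B@(0,0) -> caps B=0 W=0
Move 6: W@(3,2) -> caps B=0 W=0
Move 7: B@(3,0) -> caps B=0 W=0
Move 8: W@(2,1) -> caps B=0 W=0
Move 9: B@(2,2) -> caps B=0 W=0
Move 10: W@(2,3) -> caps B=0 W=0
Move 11: B@(1,3) -> caps B=3 W=0
Move 12: W@(0,1) -> caps B=3 W=1

Answer: 3 1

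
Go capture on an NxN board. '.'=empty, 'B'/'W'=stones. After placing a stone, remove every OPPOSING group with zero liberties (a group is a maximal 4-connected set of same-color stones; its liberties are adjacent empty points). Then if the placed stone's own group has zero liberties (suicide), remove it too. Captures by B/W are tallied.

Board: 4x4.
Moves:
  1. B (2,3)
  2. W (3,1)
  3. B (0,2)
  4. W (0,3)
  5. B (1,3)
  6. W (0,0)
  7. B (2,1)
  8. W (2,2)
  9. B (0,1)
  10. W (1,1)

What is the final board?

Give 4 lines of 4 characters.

Move 1: B@(2,3) -> caps B=0 W=0
Move 2: W@(3,1) -> caps B=0 W=0
Move 3: B@(0,2) -> caps B=0 W=0
Move 4: W@(0,3) -> caps B=0 W=0
Move 5: B@(1,3) -> caps B=1 W=0
Move 6: W@(0,0) -> caps B=1 W=0
Move 7: B@(2,1) -> caps B=1 W=0
Move 8: W@(2,2) -> caps B=1 W=0
Move 9: B@(0,1) -> caps B=1 W=0
Move 10: W@(1,1) -> caps B=1 W=0

Answer: WBB.
.W.B
.BWB
.W..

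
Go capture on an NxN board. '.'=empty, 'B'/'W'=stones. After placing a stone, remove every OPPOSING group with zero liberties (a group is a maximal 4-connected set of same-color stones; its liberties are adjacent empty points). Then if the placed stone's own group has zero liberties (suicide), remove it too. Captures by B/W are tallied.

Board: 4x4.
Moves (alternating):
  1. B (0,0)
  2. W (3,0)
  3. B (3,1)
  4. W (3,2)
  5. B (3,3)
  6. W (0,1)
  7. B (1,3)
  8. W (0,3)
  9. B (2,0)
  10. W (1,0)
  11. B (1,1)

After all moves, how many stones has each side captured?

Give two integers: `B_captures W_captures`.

Move 1: B@(0,0) -> caps B=0 W=0
Move 2: W@(3,0) -> caps B=0 W=0
Move 3: B@(3,1) -> caps B=0 W=0
Move 4: W@(3,2) -> caps B=0 W=0
Move 5: B@(3,3) -> caps B=0 W=0
Move 6: W@(0,1) -> caps B=0 W=0
Move 7: B@(1,3) -> caps B=0 W=0
Move 8: W@(0,3) -> caps B=0 W=0
Move 9: B@(2,0) -> caps B=1 W=0
Move 10: W@(1,0) -> caps B=1 W=1
Move 11: B@(1,1) -> caps B=1 W=1

Answer: 1 1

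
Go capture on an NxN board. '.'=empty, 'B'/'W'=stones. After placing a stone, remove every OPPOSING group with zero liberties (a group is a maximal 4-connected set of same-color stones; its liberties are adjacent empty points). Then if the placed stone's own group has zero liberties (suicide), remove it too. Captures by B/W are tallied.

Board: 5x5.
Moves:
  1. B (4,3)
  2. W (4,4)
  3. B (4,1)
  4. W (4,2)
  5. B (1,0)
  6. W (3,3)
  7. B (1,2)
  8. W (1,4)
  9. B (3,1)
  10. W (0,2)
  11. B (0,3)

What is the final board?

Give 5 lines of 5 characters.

Answer: ..WB.
B.B.W
.....
.B.W.
.BW.W

Derivation:
Move 1: B@(4,3) -> caps B=0 W=0
Move 2: W@(4,4) -> caps B=0 W=0
Move 3: B@(4,1) -> caps B=0 W=0
Move 4: W@(4,2) -> caps B=0 W=0
Move 5: B@(1,0) -> caps B=0 W=0
Move 6: W@(3,3) -> caps B=0 W=1
Move 7: B@(1,2) -> caps B=0 W=1
Move 8: W@(1,4) -> caps B=0 W=1
Move 9: B@(3,1) -> caps B=0 W=1
Move 10: W@(0,2) -> caps B=0 W=1
Move 11: B@(0,3) -> caps B=0 W=1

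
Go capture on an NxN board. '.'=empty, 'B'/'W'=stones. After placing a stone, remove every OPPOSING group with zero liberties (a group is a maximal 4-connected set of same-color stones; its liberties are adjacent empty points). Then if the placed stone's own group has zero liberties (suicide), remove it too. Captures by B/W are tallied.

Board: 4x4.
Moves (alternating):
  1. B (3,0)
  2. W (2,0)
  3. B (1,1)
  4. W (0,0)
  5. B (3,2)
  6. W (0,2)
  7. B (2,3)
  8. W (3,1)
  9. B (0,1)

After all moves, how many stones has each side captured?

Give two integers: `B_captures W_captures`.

Move 1: B@(3,0) -> caps B=0 W=0
Move 2: W@(2,0) -> caps B=0 W=0
Move 3: B@(1,1) -> caps B=0 W=0
Move 4: W@(0,0) -> caps B=0 W=0
Move 5: B@(3,2) -> caps B=0 W=0
Move 6: W@(0,2) -> caps B=0 W=0
Move 7: B@(2,3) -> caps B=0 W=0
Move 8: W@(3,1) -> caps B=0 W=1
Move 9: B@(0,1) -> caps B=0 W=1

Answer: 0 1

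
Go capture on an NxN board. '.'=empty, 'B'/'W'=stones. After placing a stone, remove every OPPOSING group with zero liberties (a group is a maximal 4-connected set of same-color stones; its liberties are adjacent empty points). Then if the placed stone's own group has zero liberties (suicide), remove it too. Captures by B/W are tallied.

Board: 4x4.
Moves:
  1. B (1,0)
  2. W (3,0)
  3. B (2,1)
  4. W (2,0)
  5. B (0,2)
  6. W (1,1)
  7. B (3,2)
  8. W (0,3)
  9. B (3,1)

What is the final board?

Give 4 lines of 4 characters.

Answer: ..BW
BW..
.B..
.BB.

Derivation:
Move 1: B@(1,0) -> caps B=0 W=0
Move 2: W@(3,0) -> caps B=0 W=0
Move 3: B@(2,1) -> caps B=0 W=0
Move 4: W@(2,0) -> caps B=0 W=0
Move 5: B@(0,2) -> caps B=0 W=0
Move 6: W@(1,1) -> caps B=0 W=0
Move 7: B@(3,2) -> caps B=0 W=0
Move 8: W@(0,3) -> caps B=0 W=0
Move 9: B@(3,1) -> caps B=2 W=0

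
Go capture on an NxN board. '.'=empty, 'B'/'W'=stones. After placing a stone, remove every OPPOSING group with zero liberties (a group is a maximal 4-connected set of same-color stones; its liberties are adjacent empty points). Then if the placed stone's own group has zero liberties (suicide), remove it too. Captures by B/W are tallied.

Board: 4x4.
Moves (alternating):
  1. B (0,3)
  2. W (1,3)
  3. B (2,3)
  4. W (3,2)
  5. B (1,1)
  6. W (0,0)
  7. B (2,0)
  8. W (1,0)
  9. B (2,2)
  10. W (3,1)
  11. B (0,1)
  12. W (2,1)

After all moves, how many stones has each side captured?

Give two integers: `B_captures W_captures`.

Move 1: B@(0,3) -> caps B=0 W=0
Move 2: W@(1,3) -> caps B=0 W=0
Move 3: B@(2,3) -> caps B=0 W=0
Move 4: W@(3,2) -> caps B=0 W=0
Move 5: B@(1,1) -> caps B=0 W=0
Move 6: W@(0,0) -> caps B=0 W=0
Move 7: B@(2,0) -> caps B=0 W=0
Move 8: W@(1,0) -> caps B=0 W=0
Move 9: B@(2,2) -> caps B=0 W=0
Move 10: W@(3,1) -> caps B=0 W=0
Move 11: B@(0,1) -> caps B=2 W=0
Move 12: W@(2,1) -> caps B=2 W=0

Answer: 2 0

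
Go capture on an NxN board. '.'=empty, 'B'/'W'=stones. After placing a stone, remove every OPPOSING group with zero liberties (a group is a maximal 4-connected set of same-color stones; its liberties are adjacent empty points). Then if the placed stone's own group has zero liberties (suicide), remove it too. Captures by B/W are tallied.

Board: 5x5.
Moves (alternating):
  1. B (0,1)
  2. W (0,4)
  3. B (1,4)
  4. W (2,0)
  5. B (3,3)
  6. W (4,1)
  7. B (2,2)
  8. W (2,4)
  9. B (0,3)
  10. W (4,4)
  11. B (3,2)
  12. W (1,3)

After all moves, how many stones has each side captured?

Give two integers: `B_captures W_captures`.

Answer: 1 0

Derivation:
Move 1: B@(0,1) -> caps B=0 W=0
Move 2: W@(0,4) -> caps B=0 W=0
Move 3: B@(1,4) -> caps B=0 W=0
Move 4: W@(2,0) -> caps B=0 W=0
Move 5: B@(3,3) -> caps B=0 W=0
Move 6: W@(4,1) -> caps B=0 W=0
Move 7: B@(2,2) -> caps B=0 W=0
Move 8: W@(2,4) -> caps B=0 W=0
Move 9: B@(0,3) -> caps B=1 W=0
Move 10: W@(4,4) -> caps B=1 W=0
Move 11: B@(3,2) -> caps B=1 W=0
Move 12: W@(1,3) -> caps B=1 W=0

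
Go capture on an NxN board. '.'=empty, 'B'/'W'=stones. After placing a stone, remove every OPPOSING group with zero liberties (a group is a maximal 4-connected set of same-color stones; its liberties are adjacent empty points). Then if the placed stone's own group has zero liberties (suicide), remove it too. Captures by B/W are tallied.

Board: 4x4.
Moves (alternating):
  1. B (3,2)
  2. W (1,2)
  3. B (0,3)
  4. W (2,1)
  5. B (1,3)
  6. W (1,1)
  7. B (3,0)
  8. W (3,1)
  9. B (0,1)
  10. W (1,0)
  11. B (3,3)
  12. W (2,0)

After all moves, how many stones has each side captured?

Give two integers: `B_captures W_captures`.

Answer: 0 1

Derivation:
Move 1: B@(3,2) -> caps B=0 W=0
Move 2: W@(1,2) -> caps B=0 W=0
Move 3: B@(0,3) -> caps B=0 W=0
Move 4: W@(2,1) -> caps B=0 W=0
Move 5: B@(1,3) -> caps B=0 W=0
Move 6: W@(1,1) -> caps B=0 W=0
Move 7: B@(3,0) -> caps B=0 W=0
Move 8: W@(3,1) -> caps B=0 W=0
Move 9: B@(0,1) -> caps B=0 W=0
Move 10: W@(1,0) -> caps B=0 W=0
Move 11: B@(3,3) -> caps B=0 W=0
Move 12: W@(2,0) -> caps B=0 W=1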